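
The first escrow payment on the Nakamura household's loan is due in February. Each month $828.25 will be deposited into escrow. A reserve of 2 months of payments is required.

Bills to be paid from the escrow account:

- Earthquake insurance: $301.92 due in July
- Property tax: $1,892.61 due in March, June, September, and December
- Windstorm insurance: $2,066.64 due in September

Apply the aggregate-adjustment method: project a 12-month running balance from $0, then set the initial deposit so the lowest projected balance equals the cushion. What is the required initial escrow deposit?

$3,076.89

Cushion = 2 × $828.25 = $1,656.50
Trial balance (start $0, +$828.25 each month, − disbursements):
  Feb: +$828.25 → $828.25
  Mar: +$828.25 − $1,892.61 → -$236.11
  Apr: +$828.25 → $592.14
  May: +$828.25 → $1,420.39
  Jun: +$828.25 − $1,892.61 → $356.03
  Jul: +$828.25 − $301.92 → $882.36
  Aug: +$828.25 → $1,710.61
  Sep: +$828.25 − $3,959.25 → -$1,420.39
  Oct: +$828.25 → -$592.14
  Nov: +$828.25 → $236.11
  Dec: +$828.25 − $1,892.61 → -$828.25
  Jan: +$828.25 → $0.00
Lowest trial balance = -$1,420.39 (Sep)
Initial deposit = cushion − low point = $1,656.50 − (-$1,420.39) = $3,076.89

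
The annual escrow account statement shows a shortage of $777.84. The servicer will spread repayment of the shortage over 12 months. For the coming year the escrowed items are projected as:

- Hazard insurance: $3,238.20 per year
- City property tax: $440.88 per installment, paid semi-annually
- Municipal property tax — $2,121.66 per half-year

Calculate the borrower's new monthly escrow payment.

Hazard insurance — $3,238.20
City property tax — $440.88 × 2 = $881.76
Municipal property tax — $2,121.66 × 2 = $4,243.32
Combined annual = $3,238.20 + $881.76 + $4,243.32 = $8,363.28
Monthly = $8,363.28 ÷ 12 = $696.94
Shortage spread = $777.84 / 12 = $64.82/mo
Adjusted monthly = $696.94 + $64.82 = $761.76

$761.76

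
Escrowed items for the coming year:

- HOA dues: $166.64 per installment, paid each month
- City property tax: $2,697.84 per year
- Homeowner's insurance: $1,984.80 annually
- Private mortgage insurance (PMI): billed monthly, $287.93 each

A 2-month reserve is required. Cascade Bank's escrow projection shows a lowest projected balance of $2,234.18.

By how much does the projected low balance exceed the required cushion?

$544.60

HOA dues — $166.64 × 12 = $1,999.68 per year
City property tax — $2,697.84 per year
Homeowner's insurance — $1,984.80 per year
Private mortgage insurance (PMI) — $287.93 × 12 = $3,455.16 per year
Total per year = $10,137.48
Per month = $10,137.48 ÷ 12 = $844.79
Cushion = 2 × $844.79 = $1,689.58
Surplus = $2,234.18 − $1,689.58 = $544.60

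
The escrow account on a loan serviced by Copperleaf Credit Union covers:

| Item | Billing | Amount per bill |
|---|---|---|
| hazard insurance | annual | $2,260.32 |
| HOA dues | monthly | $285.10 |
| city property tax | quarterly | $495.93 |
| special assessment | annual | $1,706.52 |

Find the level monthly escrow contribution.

Hazard insurance = $2,260.32
HOA dues = $285.10 × 12 = $3,421.20
City property tax = $495.93 × 4 = $1,983.72
Special assessment = $1,706.52
Combined annual = $9,371.76
Monthly = $9,371.76 / 12 = $780.98

$780.98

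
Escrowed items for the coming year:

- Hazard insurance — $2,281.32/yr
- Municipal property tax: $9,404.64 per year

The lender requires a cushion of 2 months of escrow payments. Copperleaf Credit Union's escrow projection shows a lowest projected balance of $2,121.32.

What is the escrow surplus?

Hazard insurance — $2,281.32
Municipal property tax — $9,404.64
Total per year = $11,685.96
Monthly escrow = $11,685.96 ÷ 12 = $973.83
Cushion = 2 × $973.83 = $1,947.66
Surplus = $2,121.32 − $1,947.66 = $173.66

$173.66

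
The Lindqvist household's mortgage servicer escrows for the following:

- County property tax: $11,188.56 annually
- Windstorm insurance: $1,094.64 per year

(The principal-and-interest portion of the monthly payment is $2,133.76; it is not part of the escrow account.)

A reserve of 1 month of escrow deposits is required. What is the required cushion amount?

$1,023.60

County property tax = $11,188.56 annually
Windstorm insurance = $1,094.64 annually
Total annual escrow = $11,188.56 + $1,094.64 = $12,283.20
Base monthly escrow = $12,283.20 / 12 = $1,023.60
Cushion = 1 × $1,023.60 = $1,023.60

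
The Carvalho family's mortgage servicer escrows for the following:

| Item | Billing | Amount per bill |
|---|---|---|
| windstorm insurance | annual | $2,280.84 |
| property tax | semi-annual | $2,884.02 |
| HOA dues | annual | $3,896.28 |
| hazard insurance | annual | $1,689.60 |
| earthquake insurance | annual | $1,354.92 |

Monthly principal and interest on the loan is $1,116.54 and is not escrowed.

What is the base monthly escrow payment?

$1,249.14

Windstorm insurance = $2,280.84/yr
Property tax = $2,884.02 × 2 = $5,768.04/yr
HOA dues = $3,896.28/yr
Hazard insurance = $1,689.60/yr
Earthquake insurance = $1,354.92/yr
Combined annual = $14,989.68
Base monthly escrow = $14,989.68 ÷ 12 = $1,249.14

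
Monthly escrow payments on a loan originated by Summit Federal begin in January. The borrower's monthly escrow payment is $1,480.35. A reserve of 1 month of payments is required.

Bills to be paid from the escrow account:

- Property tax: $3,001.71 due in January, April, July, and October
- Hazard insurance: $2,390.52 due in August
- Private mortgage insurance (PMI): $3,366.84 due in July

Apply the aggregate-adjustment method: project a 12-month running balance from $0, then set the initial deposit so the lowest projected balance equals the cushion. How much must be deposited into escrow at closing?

Cushion = 1 × $1,480.35 = $1,480.35
Trial balance (start $0, +$1,480.35 each month, − disbursements):
  Jan: +$1,480.35 − $3,001.71 → -$1,521.36
  Feb: +$1,480.35 → -$41.01
  Mar: +$1,480.35 → $1,439.34
  Apr: +$1,480.35 − $3,001.71 → -$82.02
  May: +$1,480.35 → $1,398.33
  Jun: +$1,480.35 → $2,878.68
  Jul: +$1,480.35 − $6,368.55 → -$2,009.52
  Aug: +$1,480.35 − $2,390.52 → -$2,919.69
  Sep: +$1,480.35 → -$1,439.34
  Oct: +$1,480.35 − $3,001.71 → -$2,960.70
  Nov: +$1,480.35 → -$1,480.35
  Dec: +$1,480.35 → $0.00
Lowest trial balance = -$2,960.70 (Oct)
Initial deposit = cushion − low point = $1,480.35 − (-$2,960.70) = $4,441.05

$4,441.05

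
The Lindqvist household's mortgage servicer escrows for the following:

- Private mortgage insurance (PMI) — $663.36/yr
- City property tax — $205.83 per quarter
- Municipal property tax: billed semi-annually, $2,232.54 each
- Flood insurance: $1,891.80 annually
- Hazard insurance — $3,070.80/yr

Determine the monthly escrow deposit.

Private mortgage insurance (PMI) — $663.36 per year
City property tax — $205.83 × 4 = $823.32 per year
Municipal property tax — $2,232.54 × 2 = $4,465.08 per year
Flood insurance — $1,891.80 per year
Hazard insurance — $3,070.80 per year
Annual escrow total = $663.36 + $823.32 + $4,465.08 + $1,891.80 + $3,070.80 = $10,914.36
Monthly escrow = $10,914.36 / 12 = $909.53

$909.53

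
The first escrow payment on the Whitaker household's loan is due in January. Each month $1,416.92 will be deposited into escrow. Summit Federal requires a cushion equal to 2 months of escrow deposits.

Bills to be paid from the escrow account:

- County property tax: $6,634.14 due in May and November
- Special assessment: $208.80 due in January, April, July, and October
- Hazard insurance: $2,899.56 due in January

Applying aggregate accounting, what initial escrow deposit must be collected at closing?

$5,700.54

Cushion = 2 × $1,416.92 = $2,833.84
Trial balance (start $0, +$1,416.92 each month, − disbursements):
  Jan: +$1,416.92 − $3,108.36 → -$1,691.44
  Feb: +$1,416.92 → -$274.52
  Mar: +$1,416.92 → $1,142.40
  Apr: +$1,416.92 − $208.80 → $2,350.52
  May: +$1,416.92 − $6,634.14 → -$2,866.70
  Jun: +$1,416.92 → -$1,449.78
  Jul: +$1,416.92 − $208.80 → -$241.66
  Aug: +$1,416.92 → $1,175.26
  Sep: +$1,416.92 → $2,592.18
  Oct: +$1,416.92 − $208.80 → $3,800.30
  Nov: +$1,416.92 − $6,634.14 → -$1,416.92
  Dec: +$1,416.92 → $0.00
Lowest trial balance = -$2,866.70 (May)
Initial deposit = cushion − low point = $2,833.84 − (-$2,866.70) = $5,700.54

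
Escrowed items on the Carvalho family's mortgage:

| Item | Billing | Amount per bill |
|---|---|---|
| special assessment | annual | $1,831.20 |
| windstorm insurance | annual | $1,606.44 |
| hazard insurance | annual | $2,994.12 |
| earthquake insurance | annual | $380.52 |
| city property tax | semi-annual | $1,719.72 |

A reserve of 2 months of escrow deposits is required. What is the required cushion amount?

Special assessment: $1,831.20 annually
Windstorm insurance: $1,606.44 annually
Hazard insurance: $2,994.12 annually
Earthquake insurance: $380.52 annually
City property tax: $1,719.72 × 2 = $3,439.44 annually
Combined annual = $1,831.20 + $1,606.44 + $2,994.12 + $380.52 + $3,439.44 = $10,251.72
Monthly = $10,251.72 / 12 = $854.31
Cushion = 2 × $854.31 = $1,708.62

$1,708.62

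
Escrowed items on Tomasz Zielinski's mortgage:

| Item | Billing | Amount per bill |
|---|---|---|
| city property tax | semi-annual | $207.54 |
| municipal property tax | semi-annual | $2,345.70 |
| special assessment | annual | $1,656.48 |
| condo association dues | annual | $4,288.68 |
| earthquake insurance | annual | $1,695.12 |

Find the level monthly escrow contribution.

City property tax — $207.54 × 2 = $415.08 per year
Municipal property tax — $2,345.70 × 2 = $4,691.40 per year
Special assessment — $1,656.48 per year
Condo association dues — $4,288.68 per year
Earthquake insurance — $1,695.12 per year
Total annual escrow = $12,746.76
Monthly = $12,746.76 / 12 = $1,062.23

$1,062.23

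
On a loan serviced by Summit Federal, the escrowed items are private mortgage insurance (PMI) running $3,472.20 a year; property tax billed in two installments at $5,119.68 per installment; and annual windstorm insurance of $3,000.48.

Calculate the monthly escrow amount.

Private mortgage insurance (PMI): $3,472.20/yr
Property tax: $5,119.68 × 2 = $10,239.36/yr
Windstorm insurance: $3,000.48/yr
Annual escrow total = $3,472.20 + $10,239.36 + $3,000.48 = $16,712.04
Monthly = $16,712.04 ÷ 12 = $1,392.67

$1,392.67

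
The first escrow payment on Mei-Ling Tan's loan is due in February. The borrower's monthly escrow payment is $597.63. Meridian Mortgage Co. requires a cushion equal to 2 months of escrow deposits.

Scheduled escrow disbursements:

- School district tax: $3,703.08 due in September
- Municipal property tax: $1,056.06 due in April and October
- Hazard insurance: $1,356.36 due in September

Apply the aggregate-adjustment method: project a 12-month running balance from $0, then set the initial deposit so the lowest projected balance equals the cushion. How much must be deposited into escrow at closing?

$2,988.15

Cushion = 2 × $597.63 = $1,195.26
Trial balance (start $0, +$597.63 each month, − disbursements):
  Feb: +$597.63 → $597.63
  Mar: +$597.63 → $1,195.26
  Apr: +$597.63 − $1,056.06 → $736.83
  May: +$597.63 → $1,334.46
  Jun: +$597.63 → $1,932.09
  Jul: +$597.63 → $2,529.72
  Aug: +$597.63 → $3,127.35
  Sep: +$597.63 − $5,059.44 → -$1,334.46
  Oct: +$597.63 − $1,056.06 → -$1,792.89
  Nov: +$597.63 → -$1,195.26
  Dec: +$597.63 → -$597.63
  Jan: +$597.63 → $0.00
Lowest trial balance = -$1,792.89 (Oct)
Initial deposit = cushion − low point = $1,195.26 − (-$1,792.89) = $2,988.15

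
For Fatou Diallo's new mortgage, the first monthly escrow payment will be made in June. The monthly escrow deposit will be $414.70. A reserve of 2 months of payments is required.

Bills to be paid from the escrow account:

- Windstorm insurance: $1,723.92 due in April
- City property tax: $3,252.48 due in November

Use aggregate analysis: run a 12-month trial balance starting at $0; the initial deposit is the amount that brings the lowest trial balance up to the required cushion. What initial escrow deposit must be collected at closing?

Cushion = 2 × $414.70 = $829.40
Trial balance (start $0, +$414.70 each month, − disbursements):
  Jun: +$414.70 → $414.70
  Jul: +$414.70 → $829.40
  Aug: +$414.70 → $1,244.10
  Sep: +$414.70 → $1,658.80
  Oct: +$414.70 → $2,073.50
  Nov: +$414.70 − $3,252.48 → -$764.28
  Dec: +$414.70 → -$349.58
  Jan: +$414.70 → $65.12
  Feb: +$414.70 → $479.82
  Mar: +$414.70 → $894.52
  Apr: +$414.70 − $1,723.92 → -$414.70
  May: +$414.70 → $0.00
Lowest trial balance = -$764.28 (Nov)
Initial deposit = cushion − low point = $829.40 − (-$764.28) = $1,593.68

$1,593.68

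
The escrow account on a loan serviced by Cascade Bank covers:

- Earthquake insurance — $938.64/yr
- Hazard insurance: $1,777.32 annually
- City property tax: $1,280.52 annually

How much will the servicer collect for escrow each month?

$333.04

Earthquake insurance — $938.64 per year
Hazard insurance — $1,777.32 per year
City property tax — $1,280.52 per year
Combined annual = $938.64 + $1,777.32 + $1,280.52 = $3,996.48
Per month = $3,996.48 / 12 = $333.04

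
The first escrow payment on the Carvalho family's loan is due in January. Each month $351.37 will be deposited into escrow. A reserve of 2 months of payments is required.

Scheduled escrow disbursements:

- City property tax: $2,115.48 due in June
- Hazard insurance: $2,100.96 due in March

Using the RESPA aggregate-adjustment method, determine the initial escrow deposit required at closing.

Cushion = 2 × $351.37 = $702.74
Trial balance (start $0, +$351.37 each month, − disbursements):
  Jan: +$351.37 → $351.37
  Feb: +$351.37 → $702.74
  Mar: +$351.37 − $2,100.96 → -$1,046.85
  Apr: +$351.37 → -$695.48
  May: +$351.37 → -$344.11
  Jun: +$351.37 − $2,115.48 → -$2,108.22
  Jul: +$351.37 → -$1,756.85
  Aug: +$351.37 → -$1,405.48
  Sep: +$351.37 → -$1,054.11
  Oct: +$351.37 → -$702.74
  Nov: +$351.37 → -$351.37
  Dec: +$351.37 → $0.00
Lowest trial balance = -$2,108.22 (Jun)
Initial deposit = cushion − low point = $702.74 − (-$2,108.22) = $2,810.96

$2,810.96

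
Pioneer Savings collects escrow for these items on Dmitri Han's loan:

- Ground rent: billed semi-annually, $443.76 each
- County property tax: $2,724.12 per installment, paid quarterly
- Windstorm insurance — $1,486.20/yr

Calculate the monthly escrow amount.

$1,105.85

Ground rent = $443.76 × 2 = $887.52 annually
County property tax = $2,724.12 × 4 = $10,896.48 annually
Windstorm insurance = $1,486.20 annually
Total annual escrow = $13,270.20
Base monthly escrow = $13,270.20 / 12 = $1,105.85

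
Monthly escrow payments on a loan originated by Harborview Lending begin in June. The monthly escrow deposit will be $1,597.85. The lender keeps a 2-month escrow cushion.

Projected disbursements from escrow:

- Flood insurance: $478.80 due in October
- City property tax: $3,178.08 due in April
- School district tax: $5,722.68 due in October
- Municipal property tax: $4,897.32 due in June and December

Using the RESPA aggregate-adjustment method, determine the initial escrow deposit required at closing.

Cushion = 2 × $1,597.85 = $3,195.70
Trial balance (start $0, +$1,597.85 each month, − disbursements):
  Jun: +$1,597.85 − $4,897.32 → -$3,299.47
  Jul: +$1,597.85 → -$1,701.62
  Aug: +$1,597.85 → -$103.77
  Sep: +$1,597.85 → $1,494.08
  Oct: +$1,597.85 − $6,201.48 → -$3,109.55
  Nov: +$1,597.85 → -$1,511.70
  Dec: +$1,597.85 − $4,897.32 → -$4,811.17
  Jan: +$1,597.85 → -$3,213.32
  Feb: +$1,597.85 → -$1,615.47
  Mar: +$1,597.85 → -$17.62
  Apr: +$1,597.85 − $3,178.08 → -$1,597.85
  May: +$1,597.85 → $0.00
Lowest trial balance = -$4,811.17 (Dec)
Initial deposit = cushion − low point = $3,195.70 − (-$4,811.17) = $8,006.87

$8,006.87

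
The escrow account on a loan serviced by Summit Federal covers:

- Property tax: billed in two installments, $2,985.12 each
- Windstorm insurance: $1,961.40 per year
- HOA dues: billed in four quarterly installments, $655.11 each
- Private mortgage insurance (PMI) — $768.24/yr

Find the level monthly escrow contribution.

$943.36

Property tax = $2,985.12 × 2 = $5,970.24 annually
Windstorm insurance = $1,961.40 annually
HOA dues = $655.11 × 4 = $2,620.44 annually
Private mortgage insurance (PMI) = $768.24 annually
Annual escrow total = $11,320.32
Monthly = $11,320.32 / 12 = $943.36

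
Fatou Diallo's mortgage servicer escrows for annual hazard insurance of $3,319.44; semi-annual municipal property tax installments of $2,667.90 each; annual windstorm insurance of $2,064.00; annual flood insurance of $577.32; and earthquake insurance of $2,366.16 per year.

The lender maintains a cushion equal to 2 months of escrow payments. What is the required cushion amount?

Hazard insurance = $3,319.44 per year
Municipal property tax = $2,667.90 × 2 = $5,335.80 per year
Windstorm insurance = $2,064.00 per year
Flood insurance = $577.32 per year
Earthquake insurance = $2,366.16 per year
Annual escrow total = $13,662.72
Monthly = $13,662.72 / 12 = $1,138.56
Required cushion = 2 × $1,138.56 = $2,277.12

$2,277.12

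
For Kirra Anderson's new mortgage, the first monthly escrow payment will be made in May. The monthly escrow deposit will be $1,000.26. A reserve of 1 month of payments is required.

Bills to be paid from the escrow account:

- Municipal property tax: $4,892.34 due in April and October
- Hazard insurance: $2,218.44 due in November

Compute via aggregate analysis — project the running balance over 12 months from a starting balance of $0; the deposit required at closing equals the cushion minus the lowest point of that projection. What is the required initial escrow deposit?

Cushion = 1 × $1,000.26 = $1,000.26
Trial balance (start $0, +$1,000.26 each month, − disbursements):
  May: +$1,000.26 → $1,000.26
  Jun: +$1,000.26 → $2,000.52
  Jul: +$1,000.26 → $3,000.78
  Aug: +$1,000.26 → $4,001.04
  Sep: +$1,000.26 → $5,001.30
  Oct: +$1,000.26 − $4,892.34 → $1,109.22
  Nov: +$1,000.26 − $2,218.44 → -$108.96
  Dec: +$1,000.26 → $891.30
  Jan: +$1,000.26 → $1,891.56
  Feb: +$1,000.26 → $2,891.82
  Mar: +$1,000.26 → $3,892.08
  Apr: +$1,000.26 − $4,892.34 → $0.00
Lowest trial balance = -$108.96 (Nov)
Initial deposit = cushion − low point = $1,000.26 − (-$108.96) = $1,109.22

$1,109.22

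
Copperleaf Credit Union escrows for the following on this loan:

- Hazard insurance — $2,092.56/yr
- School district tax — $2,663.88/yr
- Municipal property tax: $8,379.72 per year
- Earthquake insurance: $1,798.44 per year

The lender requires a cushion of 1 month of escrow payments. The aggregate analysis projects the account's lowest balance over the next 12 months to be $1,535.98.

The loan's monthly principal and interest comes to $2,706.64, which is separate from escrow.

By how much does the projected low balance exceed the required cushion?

Hazard insurance: $2,092.56 annually
School district tax: $2,663.88 annually
Municipal property tax: $8,379.72 annually
Earthquake insurance: $1,798.44 annually
Total annual escrow = $14,934.60
Per month = $14,934.60 / 12 = $1,244.55
Cushion = 1 × $1,244.55 = $1,244.55
Surplus = $1,535.98 − $1,244.55 = $291.43

$291.43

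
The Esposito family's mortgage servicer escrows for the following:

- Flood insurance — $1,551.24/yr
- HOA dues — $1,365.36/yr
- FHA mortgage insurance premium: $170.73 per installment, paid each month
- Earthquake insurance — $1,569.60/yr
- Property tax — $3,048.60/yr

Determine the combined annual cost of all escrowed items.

$9,583.56

Flood insurance: $1,551.24
HOA dues: $1,365.36
FHA mortgage insurance premium: $170.73 × 12 = $2,048.76
Earthquake insurance: $1,569.60
Property tax: $3,048.60
Yearly total = $1,551.24 + $1,365.36 + $2,048.76 + $1,569.60 + $3,048.60 = $9,583.56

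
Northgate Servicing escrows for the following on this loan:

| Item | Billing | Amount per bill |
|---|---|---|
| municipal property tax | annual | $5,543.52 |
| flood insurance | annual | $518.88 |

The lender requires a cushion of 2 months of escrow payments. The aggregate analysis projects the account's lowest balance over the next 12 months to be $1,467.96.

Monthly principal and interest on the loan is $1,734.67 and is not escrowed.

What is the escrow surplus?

Municipal property tax — $5,543.52 per year
Flood insurance — $518.88 per year
Yearly total = $6,062.40
Monthly = $6,062.40 ÷ 12 = $505.20
Cushion = 2 × $505.20 = $1,010.40
Excess over cushion: $1,467.96 − $1,010.40 = $457.56

$457.56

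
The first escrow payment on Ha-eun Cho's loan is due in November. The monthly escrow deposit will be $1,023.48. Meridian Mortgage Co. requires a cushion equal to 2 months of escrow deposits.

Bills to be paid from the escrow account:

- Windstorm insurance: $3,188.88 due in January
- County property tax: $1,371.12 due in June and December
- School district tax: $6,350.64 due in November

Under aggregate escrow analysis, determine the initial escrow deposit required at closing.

Cushion = 2 × $1,023.48 = $2,046.96
Trial balance (start $0, +$1,023.48 each month, − disbursements):
  Nov: +$1,023.48 − $6,350.64 → -$5,327.16
  Dec: +$1,023.48 − $1,371.12 → -$5,674.80
  Jan: +$1,023.48 − $3,188.88 → -$7,840.20
  Feb: +$1,023.48 → -$6,816.72
  Mar: +$1,023.48 → -$5,793.24
  Apr: +$1,023.48 → -$4,769.76
  May: +$1,023.48 → -$3,746.28
  Jun: +$1,023.48 − $1,371.12 → -$4,093.92
  Jul: +$1,023.48 → -$3,070.44
  Aug: +$1,023.48 → -$2,046.96
  Sep: +$1,023.48 → -$1,023.48
  Oct: +$1,023.48 → $0.00
Lowest trial balance = -$7,840.20 (Jan)
Initial deposit = cushion − low point = $2,046.96 − (-$7,840.20) = $9,887.16

$9,887.16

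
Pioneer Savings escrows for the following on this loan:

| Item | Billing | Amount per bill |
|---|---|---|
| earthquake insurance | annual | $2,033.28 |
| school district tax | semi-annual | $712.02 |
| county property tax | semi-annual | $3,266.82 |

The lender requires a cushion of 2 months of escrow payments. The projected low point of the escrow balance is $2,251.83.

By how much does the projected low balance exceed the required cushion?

$586.67

Earthquake insurance — $2,033.28 per year
School district tax — $712.02 × 2 = $1,424.04 per year
County property tax — $3,266.82 × 2 = $6,533.64 per year
Combined annual = $2,033.28 + $1,424.04 + $6,533.64 = $9,990.96
Base monthly escrow = $9,990.96 ÷ 12 = $832.58
Required cushion = 2 × $832.58 = $1,665.16
Excess over cushion: $2,251.83 − $1,665.16 = $586.67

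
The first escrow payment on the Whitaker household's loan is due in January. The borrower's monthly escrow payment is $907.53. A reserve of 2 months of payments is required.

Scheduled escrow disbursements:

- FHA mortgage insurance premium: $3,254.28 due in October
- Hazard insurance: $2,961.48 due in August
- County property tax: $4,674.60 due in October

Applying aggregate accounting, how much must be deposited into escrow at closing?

Cushion = 2 × $907.53 = $1,815.06
Trial balance (start $0, +$907.53 each month, − disbursements):
  Jan: +$907.53 → $907.53
  Feb: +$907.53 → $1,815.06
  Mar: +$907.53 → $2,722.59
  Apr: +$907.53 → $3,630.12
  May: +$907.53 → $4,537.65
  Jun: +$907.53 → $5,445.18
  Jul: +$907.53 → $6,352.71
  Aug: +$907.53 − $2,961.48 → $4,298.76
  Sep: +$907.53 → $5,206.29
  Oct: +$907.53 − $7,928.88 → -$1,815.06
  Nov: +$907.53 → -$907.53
  Dec: +$907.53 → $0.00
Lowest trial balance = -$1,815.06 (Oct)
Initial deposit = cushion − low point = $1,815.06 − (-$1,815.06) = $3,630.12

$3,630.12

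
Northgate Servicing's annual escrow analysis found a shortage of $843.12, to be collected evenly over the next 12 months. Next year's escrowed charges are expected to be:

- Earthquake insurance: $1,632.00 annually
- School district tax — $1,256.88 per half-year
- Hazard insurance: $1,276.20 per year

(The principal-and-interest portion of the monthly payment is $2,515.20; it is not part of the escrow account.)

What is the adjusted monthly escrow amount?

$522.09

Earthquake insurance: $1,632.00 annually
School district tax: $1,256.88 × 2 = $2,513.76 annually
Hazard insurance: $1,276.20 annually
Total annual escrow = $5,421.96
Monthly = $5,421.96 / 12 = $451.83
Shortage per month = $843.12 / 12 = $70.26
New monthly escrow = $451.83 + $70.26 = $522.09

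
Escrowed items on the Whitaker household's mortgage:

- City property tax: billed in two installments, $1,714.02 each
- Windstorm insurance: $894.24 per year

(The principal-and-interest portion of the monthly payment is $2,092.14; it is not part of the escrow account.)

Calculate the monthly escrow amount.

City property tax = $1,714.02 × 2 = $3,428.04
Windstorm insurance = $894.24
Combined annual = $3,428.04 + $894.24 = $4,322.28
Monthly escrow = $4,322.28 ÷ 12 = $360.19

$360.19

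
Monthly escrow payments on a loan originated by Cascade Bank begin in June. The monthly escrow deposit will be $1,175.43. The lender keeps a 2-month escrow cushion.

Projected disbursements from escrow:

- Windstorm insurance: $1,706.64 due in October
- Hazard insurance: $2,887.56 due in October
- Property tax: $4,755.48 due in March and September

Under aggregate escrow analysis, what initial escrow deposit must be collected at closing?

$5,823.39

Cushion = 2 × $1,175.43 = $2,350.86
Trial balance (start $0, +$1,175.43 each month, − disbursements):
  Jun: +$1,175.43 → $1,175.43
  Jul: +$1,175.43 → $2,350.86
  Aug: +$1,175.43 → $3,526.29
  Sep: +$1,175.43 − $4,755.48 → -$53.76
  Oct: +$1,175.43 − $4,594.20 → -$3,472.53
  Nov: +$1,175.43 → -$2,297.10
  Dec: +$1,175.43 → -$1,121.67
  Jan: +$1,175.43 → $53.76
  Feb: +$1,175.43 → $1,229.19
  Mar: +$1,175.43 − $4,755.48 → -$2,350.86
  Apr: +$1,175.43 → -$1,175.43
  May: +$1,175.43 → $0.00
Lowest trial balance = -$3,472.53 (Oct)
Initial deposit = cushion − low point = $2,350.86 − (-$3,472.53) = $5,823.39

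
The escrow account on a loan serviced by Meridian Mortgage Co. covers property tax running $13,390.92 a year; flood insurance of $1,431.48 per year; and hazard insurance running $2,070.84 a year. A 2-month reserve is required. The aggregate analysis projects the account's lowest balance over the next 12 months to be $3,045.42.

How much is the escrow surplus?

$229.88

Property tax = $13,390.92 annually
Flood insurance = $1,431.48 annually
Hazard insurance = $2,070.84 annually
Combined annual = $13,390.92 + $1,431.48 + $2,070.84 = $16,893.24
Per month = $16,893.24 ÷ 12 = $1,407.77
Required cushion = 2 × $1,407.77 = $2,815.54
Surplus = $3,045.42 − $2,815.54 = $229.88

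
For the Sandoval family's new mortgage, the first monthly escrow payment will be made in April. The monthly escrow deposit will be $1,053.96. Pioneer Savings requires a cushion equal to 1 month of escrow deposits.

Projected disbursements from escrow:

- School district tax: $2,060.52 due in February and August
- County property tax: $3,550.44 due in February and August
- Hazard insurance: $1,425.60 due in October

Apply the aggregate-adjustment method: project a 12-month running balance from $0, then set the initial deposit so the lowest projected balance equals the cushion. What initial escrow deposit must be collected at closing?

$2,107.92

Cushion = 1 × $1,053.96 = $1,053.96
Trial balance (start $0, +$1,053.96 each month, − disbursements):
  Apr: +$1,053.96 → $1,053.96
  May: +$1,053.96 → $2,107.92
  Jun: +$1,053.96 → $3,161.88
  Jul: +$1,053.96 → $4,215.84
  Aug: +$1,053.96 − $5,610.96 → -$341.16
  Sep: +$1,053.96 → $712.80
  Oct: +$1,053.96 − $1,425.60 → $341.16
  Nov: +$1,053.96 → $1,395.12
  Dec: +$1,053.96 → $2,449.08
  Jan: +$1,053.96 → $3,503.04
  Feb: +$1,053.96 − $5,610.96 → -$1,053.96
  Mar: +$1,053.96 → $0.00
Lowest trial balance = -$1,053.96 (Feb)
Initial deposit = cushion − low point = $1,053.96 − (-$1,053.96) = $2,107.92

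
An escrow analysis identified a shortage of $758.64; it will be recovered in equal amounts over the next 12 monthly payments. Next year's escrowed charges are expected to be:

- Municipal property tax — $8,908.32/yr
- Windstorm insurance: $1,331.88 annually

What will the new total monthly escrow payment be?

$916.57

Municipal property tax: $8,908.32
Windstorm insurance: $1,331.88
Yearly total = $8,908.32 + $1,331.88 = $10,240.20
Monthly escrow = $10,240.20 / 12 = $853.35
Shortage spread = $758.64 ÷ 12 = $63.22/mo
New monthly escrow = $853.35 + $63.22 = $916.57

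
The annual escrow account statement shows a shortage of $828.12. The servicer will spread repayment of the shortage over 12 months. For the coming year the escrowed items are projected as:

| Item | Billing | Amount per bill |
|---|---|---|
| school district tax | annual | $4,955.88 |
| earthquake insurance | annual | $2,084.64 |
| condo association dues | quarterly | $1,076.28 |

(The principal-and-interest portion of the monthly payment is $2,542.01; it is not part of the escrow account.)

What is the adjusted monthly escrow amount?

School district tax — $4,955.88 annually
Earthquake insurance — $2,084.64 annually
Condo association dues — $1,076.28 × 4 = $4,305.12 annually
Annual escrow total = $4,955.88 + $2,084.64 + $4,305.12 = $11,345.64
Per month = $11,345.64 ÷ 12 = $945.47
Shortage spread = $828.12 / 12 = $69.01/mo
Adjusted monthly = $945.47 + $69.01 = $1,014.48

$1,014.48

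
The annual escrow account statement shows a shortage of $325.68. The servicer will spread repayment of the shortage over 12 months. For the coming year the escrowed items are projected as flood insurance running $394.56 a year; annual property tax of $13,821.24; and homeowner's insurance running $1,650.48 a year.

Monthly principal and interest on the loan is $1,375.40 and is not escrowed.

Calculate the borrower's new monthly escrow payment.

Flood insurance: $394.56 annually
Property tax: $13,821.24 annually
Homeowner's insurance: $1,650.48 annually
Combined annual = $394.56 + $13,821.24 + $1,650.48 = $15,866.28
Per month = $15,866.28 / 12 = $1,322.19
Monthly shortage recovery: $325.68 / 12 = $27.14
Adjusted monthly = $1,322.19 + $27.14 = $1,349.33

$1,349.33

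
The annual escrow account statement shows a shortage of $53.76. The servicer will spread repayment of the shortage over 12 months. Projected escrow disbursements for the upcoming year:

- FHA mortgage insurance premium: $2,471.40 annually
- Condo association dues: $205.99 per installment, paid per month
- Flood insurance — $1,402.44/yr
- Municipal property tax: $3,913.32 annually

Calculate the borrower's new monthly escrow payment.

FHA mortgage insurance premium = $2,471.40 annually
Condo association dues = $205.99 × 12 = $2,471.88 annually
Flood insurance = $1,402.44 annually
Municipal property tax = $3,913.32 annually
Annual escrow total = $2,471.40 + $2,471.88 + $1,402.44 + $3,913.32 = $10,259.04
Monthly = $10,259.04 ÷ 12 = $854.92
Monthly shortage recovery: $53.76 ÷ 12 = $4.48
New monthly escrow = $854.92 + $4.48 = $859.40

$859.40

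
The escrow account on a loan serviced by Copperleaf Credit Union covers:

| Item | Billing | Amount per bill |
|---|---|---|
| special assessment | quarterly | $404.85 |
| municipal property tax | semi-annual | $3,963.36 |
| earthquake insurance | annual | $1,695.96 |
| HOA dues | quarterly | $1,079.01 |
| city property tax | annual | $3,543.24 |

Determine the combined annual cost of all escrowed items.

$19,101.36

Special assessment = $404.85 × 4 = $1,619.40 per year
Municipal property tax = $3,963.36 × 2 = $7,926.72 per year
Earthquake insurance = $1,695.96 per year
HOA dues = $1,079.01 × 4 = $4,316.04 per year
City property tax = $3,543.24 per year
Combined annual = $1,619.40 + $7,926.72 + $1,695.96 + $4,316.04 + $3,543.24 = $19,101.36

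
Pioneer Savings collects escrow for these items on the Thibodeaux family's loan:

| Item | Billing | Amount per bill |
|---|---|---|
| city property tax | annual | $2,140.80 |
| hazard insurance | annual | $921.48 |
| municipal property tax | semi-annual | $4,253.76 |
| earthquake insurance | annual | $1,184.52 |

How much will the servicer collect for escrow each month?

$1,062.86

City property tax: $2,140.80/yr
Hazard insurance: $921.48/yr
Municipal property tax: $4,253.76 × 2 = $8,507.52/yr
Earthquake insurance: $1,184.52/yr
Annual escrow total = $2,140.80 + $921.48 + $8,507.52 + $1,184.52 = $12,754.32
Monthly escrow = $12,754.32 / 12 = $1,062.86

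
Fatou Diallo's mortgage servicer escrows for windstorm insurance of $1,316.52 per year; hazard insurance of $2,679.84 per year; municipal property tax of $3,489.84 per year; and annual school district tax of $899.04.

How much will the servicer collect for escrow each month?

Windstorm insurance — $1,316.52 annually
Hazard insurance — $2,679.84 annually
Municipal property tax — $3,489.84 annually
School district tax — $899.04 annually
Annual escrow total = $1,316.52 + $2,679.84 + $3,489.84 + $899.04 = $8,385.24
Base monthly escrow = $8,385.24 ÷ 12 = $698.77

$698.77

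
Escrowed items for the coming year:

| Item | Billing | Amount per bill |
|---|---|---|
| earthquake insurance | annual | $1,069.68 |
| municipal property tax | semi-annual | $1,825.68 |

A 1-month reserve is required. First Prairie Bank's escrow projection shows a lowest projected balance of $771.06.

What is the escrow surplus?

Earthquake insurance — $1,069.68 per year
Municipal property tax — $1,825.68 × 2 = $3,651.36 per year
Total annual escrow = $1,069.68 + $3,651.36 = $4,721.04
Base monthly escrow = $4,721.04 ÷ 12 = $393.42
Required reserve = 1 × $393.42 = $393.42
Surplus = $771.06 − $393.42 = $377.64

$377.64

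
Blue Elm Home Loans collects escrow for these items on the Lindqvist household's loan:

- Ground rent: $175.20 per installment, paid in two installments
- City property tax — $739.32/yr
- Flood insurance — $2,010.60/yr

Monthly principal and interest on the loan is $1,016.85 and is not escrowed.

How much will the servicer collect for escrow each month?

Ground rent — $175.20 × 2 = $350.40 per year
City property tax — $739.32 per year
Flood insurance — $2,010.60 per year
Yearly total = $350.40 + $739.32 + $2,010.60 = $3,100.32
Monthly escrow = $3,100.32 / 12 = $258.36

$258.36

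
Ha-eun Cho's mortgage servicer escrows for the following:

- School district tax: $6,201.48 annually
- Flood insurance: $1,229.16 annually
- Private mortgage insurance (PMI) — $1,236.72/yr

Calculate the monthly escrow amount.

School district tax — $6,201.48 per year
Flood insurance — $1,229.16 per year
Private mortgage insurance (PMI) — $1,236.72 per year
Annual escrow total = $6,201.48 + $1,229.16 + $1,236.72 = $8,667.36
Per month = $8,667.36 ÷ 12 = $722.28

$722.28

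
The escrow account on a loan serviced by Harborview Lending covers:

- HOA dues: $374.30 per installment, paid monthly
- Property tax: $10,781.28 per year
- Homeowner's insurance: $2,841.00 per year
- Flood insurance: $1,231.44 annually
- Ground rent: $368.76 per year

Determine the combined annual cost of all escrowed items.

HOA dues — $374.30 × 12 = $4,491.60 annually
Property tax — $10,781.28 annually
Homeowner's insurance — $2,841.00 annually
Flood insurance — $1,231.44 annually
Ground rent — $368.76 annually
Total annual escrow = $19,714.08

$19,714.08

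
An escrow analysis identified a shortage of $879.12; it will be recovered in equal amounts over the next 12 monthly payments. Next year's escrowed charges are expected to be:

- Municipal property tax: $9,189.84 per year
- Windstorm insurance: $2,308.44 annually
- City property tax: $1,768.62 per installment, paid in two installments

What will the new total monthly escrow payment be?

Municipal property tax: $9,189.84 annually
Windstorm insurance: $2,308.44 annually
City property tax: $1,768.62 × 2 = $3,537.24 annually
Total annual escrow = $15,035.52
Monthly = $15,035.52 / 12 = $1,252.96
Shortage spread = $879.12 ÷ 12 = $73.26/mo
New monthly escrow = $1,252.96 + $73.26 = $1,326.22

$1,326.22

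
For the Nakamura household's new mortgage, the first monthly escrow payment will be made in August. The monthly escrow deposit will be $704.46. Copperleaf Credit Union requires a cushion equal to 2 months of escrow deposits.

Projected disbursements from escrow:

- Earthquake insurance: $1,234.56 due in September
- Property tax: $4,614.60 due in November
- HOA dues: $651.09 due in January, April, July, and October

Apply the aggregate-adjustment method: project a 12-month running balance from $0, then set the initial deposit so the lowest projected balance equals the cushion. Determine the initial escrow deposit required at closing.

Cushion = 2 × $704.46 = $1,408.92
Trial balance (start $0, +$704.46 each month, − disbursements):
  Aug: +$704.46 → $704.46
  Sep: +$704.46 − $1,234.56 → $174.36
  Oct: +$704.46 − $651.09 → $227.73
  Nov: +$704.46 − $4,614.60 → -$3,682.41
  Dec: +$704.46 → -$2,977.95
  Jan: +$704.46 − $651.09 → -$2,924.58
  Feb: +$704.46 → -$2,220.12
  Mar: +$704.46 → -$1,515.66
  Apr: +$704.46 − $651.09 → -$1,462.29
  May: +$704.46 → -$757.83
  Jun: +$704.46 → -$53.37
  Jul: +$704.46 − $651.09 → $0.00
Lowest trial balance = -$3,682.41 (Nov)
Initial deposit = cushion − low point = $1,408.92 − (-$3,682.41) = $5,091.33

$5,091.33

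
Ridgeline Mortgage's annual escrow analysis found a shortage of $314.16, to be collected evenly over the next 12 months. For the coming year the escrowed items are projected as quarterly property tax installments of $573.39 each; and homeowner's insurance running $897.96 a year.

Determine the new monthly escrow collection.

Property tax — $573.39 × 4 = $2,293.56
Homeowner's insurance — $897.96
Combined annual = $2,293.56 + $897.96 = $3,191.52
Per month = $3,191.52 / 12 = $265.96
Shortage spread = $314.16 / 12 = $26.18/mo
New monthly escrow = $265.96 + $26.18 = $292.14

$292.14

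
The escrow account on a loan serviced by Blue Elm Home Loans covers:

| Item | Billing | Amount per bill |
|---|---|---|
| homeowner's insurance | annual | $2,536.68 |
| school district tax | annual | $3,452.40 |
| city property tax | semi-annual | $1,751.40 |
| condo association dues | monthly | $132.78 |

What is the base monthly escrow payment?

Homeowner's insurance: $2,536.68
School district tax: $3,452.40
City property tax: $1,751.40 × 2 = $3,502.80
Condo association dues: $132.78 × 12 = $1,593.36
Total per year = $2,536.68 + $3,452.40 + $3,502.80 + $1,593.36 = $11,085.24
Per month = $11,085.24 / 12 = $923.77

$923.77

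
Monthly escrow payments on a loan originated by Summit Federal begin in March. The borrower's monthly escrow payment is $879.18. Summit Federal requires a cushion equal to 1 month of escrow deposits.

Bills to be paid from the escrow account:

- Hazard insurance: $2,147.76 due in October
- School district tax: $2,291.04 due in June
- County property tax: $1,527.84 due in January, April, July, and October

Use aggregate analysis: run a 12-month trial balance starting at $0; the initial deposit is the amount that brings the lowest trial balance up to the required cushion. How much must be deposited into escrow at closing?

$2,868.06

Cushion = 1 × $879.18 = $879.18
Trial balance (start $0, +$879.18 each month, − disbursements):
  Mar: +$879.18 → $879.18
  Apr: +$879.18 − $1,527.84 → $230.52
  May: +$879.18 → $1,109.70
  Jun: +$879.18 − $2,291.04 → -$302.16
  Jul: +$879.18 − $1,527.84 → -$950.82
  Aug: +$879.18 → -$71.64
  Sep: +$879.18 → $807.54
  Oct: +$879.18 − $3,675.60 → -$1,988.88
  Nov: +$879.18 → -$1,109.70
  Dec: +$879.18 → -$230.52
  Jan: +$879.18 − $1,527.84 → -$879.18
  Feb: +$879.18 → $0.00
Lowest trial balance = -$1,988.88 (Oct)
Initial deposit = cushion − low point = $879.18 − (-$1,988.88) = $2,868.06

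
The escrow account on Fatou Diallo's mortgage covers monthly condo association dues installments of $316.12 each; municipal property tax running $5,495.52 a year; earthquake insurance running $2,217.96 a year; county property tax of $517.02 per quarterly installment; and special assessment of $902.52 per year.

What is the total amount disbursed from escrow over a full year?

Condo association dues = $316.12 × 12 = $3,793.44/yr
Municipal property tax = $5,495.52/yr
Earthquake insurance = $2,217.96/yr
County property tax = $517.02 × 4 = $2,068.08/yr
Special assessment = $902.52/yr
Total per year = $3,793.44 + $5,495.52 + $2,217.96 + $2,068.08 + $902.52 = $14,477.52

$14,477.52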